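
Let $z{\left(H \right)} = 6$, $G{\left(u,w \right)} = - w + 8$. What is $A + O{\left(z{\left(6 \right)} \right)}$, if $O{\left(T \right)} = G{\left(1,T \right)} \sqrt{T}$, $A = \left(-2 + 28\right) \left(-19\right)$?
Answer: $-494 + 2 \sqrt{6} \approx -489.1$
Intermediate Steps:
$G{\left(u,w \right)} = 8 - w$
$A = -494$ ($A = 26 \left(-19\right) = -494$)
$O{\left(T \right)} = \sqrt{T} \left(8 - T\right)$ ($O{\left(T \right)} = \left(8 - T\right) \sqrt{T} = \sqrt{T} \left(8 - T\right)$)
$A + O{\left(z{\left(6 \right)} \right)} = -494 + \sqrt{6} \left(8 - 6\right) = -494 + \sqrt{6} \cdot 2 = -494 + 2 \sqrt{6}$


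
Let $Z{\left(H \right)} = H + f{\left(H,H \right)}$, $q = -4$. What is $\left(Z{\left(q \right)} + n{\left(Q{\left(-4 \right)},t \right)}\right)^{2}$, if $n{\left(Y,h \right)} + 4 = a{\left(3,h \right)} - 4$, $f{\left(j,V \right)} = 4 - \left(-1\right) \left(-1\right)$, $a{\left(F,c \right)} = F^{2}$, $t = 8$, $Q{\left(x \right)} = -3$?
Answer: $0$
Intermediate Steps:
$f{\left(j,V \right)} = 3$ ($f{\left(j,V \right)} = 4 - 1 = 3$)
$n{\left(Y,h \right)} = 1$ ($n{\left(Y,h \right)} = -4 + \left(3^{2} - 4\right) = -4 + \left(9 - 4\right) = -4 + 5 = 1$)
$Z{\left(H \right)} = 3 + H$ ($Z{\left(H \right)} = H + 3 = 3 + H$)
$\left(Z{\left(q \right)} + n{\left(Q{\left(-4 \right)},t \right)}\right)^{2} = \left(\left(3 - 4\right) + 1\right)^{2} = \left(-1 + 1\right)^{2} = 0^{2} = 0$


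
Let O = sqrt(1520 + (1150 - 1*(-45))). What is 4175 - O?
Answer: 4175 - sqrt(2715) ≈ 4122.9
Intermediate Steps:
O = sqrt(2715) (O = sqrt(1520 + (1150 + 45)) = sqrt(1520 + 1195) = sqrt(2715) ≈ 52.106)
4175 - O = 4175 - sqrt(2715)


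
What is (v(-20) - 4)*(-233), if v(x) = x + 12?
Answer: 2796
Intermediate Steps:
v(x) = 12 + x
(v(-20) - 4)*(-233) = ((12 - 20) - 4)*(-233) = (-8 - 4)*(-233) = -12*(-233) = 2796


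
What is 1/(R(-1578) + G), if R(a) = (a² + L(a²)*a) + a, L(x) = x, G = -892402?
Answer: -1/3927756448 ≈ -2.5460e-10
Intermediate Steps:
R(a) = a + a² + a³ (R(a) = (a² + a²*a) + a = (a² + a³) + a = a + a² + a³)
1/(R(-1578) + G) = 1/(-1578*(1 - 1578 + (-1578)²) - 892402) = 1/(-1578*(1 - 1578 + 2490084) - 892402) = 1/(-1578*2488507 - 892402) = 1/(-3926864046 - 892402) = 1/(-3927756448) = -1/3927756448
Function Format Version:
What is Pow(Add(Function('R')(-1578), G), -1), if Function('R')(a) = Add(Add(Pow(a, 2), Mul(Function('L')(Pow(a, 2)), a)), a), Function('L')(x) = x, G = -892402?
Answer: Rational(-1, 3927756448) ≈ -2.5460e-10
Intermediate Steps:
Function('R')(a) = Add(a, Pow(a, 2), Pow(a, 3)) (Function('R')(a) = Add(Add(Pow(a, 2), Mul(Pow(a, 2), a)), a) = Add(Add(Pow(a, 2), Pow(a, 3)), a) = Add(a, Pow(a, 2), Pow(a, 3)))
Pow(Add(Function('R')(-1578), G), -1) = Pow(Add(Mul(-1578, Add(1, -1578, Pow(-1578, 2))), -892402), -1) = Pow(Add(Mul(-1578, Add(1, -1578, 2490084)), -892402), -1) = Pow(Add(Mul(-1578, 2488507), -892402), -1) = Pow(Add(-3926864046, -892402), -1) = Pow(-3927756448, -1) = Rational(-1, 3927756448)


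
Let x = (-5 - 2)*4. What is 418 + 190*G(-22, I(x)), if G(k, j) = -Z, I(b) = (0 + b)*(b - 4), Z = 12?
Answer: -1862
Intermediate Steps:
x = -28 (x = -7*4 = -28)
I(b) = b*(-4 + b)
G(k, j) = -12 (G(k, j) = -1*12 = -12)
418 + 190*G(-22, I(x)) = 418 + 190*(-12) = 418 - 2280 = -1862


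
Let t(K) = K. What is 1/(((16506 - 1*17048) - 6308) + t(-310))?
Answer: -1/7160 ≈ -0.00013966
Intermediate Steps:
1/(((16506 - 1*17048) - 6308) + t(-310)) = 1/(((16506 - 1*17048) - 6308) - 310) = 1/(((16506 - 17048) - 6308) - 310) = 1/((-542 - 6308) - 310) = 1/(-6850 - 310) = 1/(-7160) = -1/7160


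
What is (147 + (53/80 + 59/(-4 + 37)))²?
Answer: 155668913401/6969600 ≈ 22335.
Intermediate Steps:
(147 + (53/80 + 59/(-4 + 37)))² = (147 + (53*(1/80) + 59/33))² = (147 + (53/80 + 59*(1/33)))² = (147 + (53/80 + 59/33))² = (147 + 6469/2640)² = (394549/2640)² = 155668913401/6969600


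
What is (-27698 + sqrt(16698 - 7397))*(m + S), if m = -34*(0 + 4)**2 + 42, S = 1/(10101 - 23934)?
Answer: 192339537566/13833 - 6944167*sqrt(9301)/13833 ≈ 1.3856e+7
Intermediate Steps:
S = -1/13833 (S = 1/(-13833) = -1/13833 ≈ -7.2291e-5)
m = -502 (m = -34*4**2 + 42 = -34*16 + 42 = -544 + 42 = -502)
(-27698 + sqrt(16698 - 7397))*(m + S) = (-27698 + sqrt(16698 - 7397))*(-502 - 1/13833) = (-27698 + sqrt(9301))*(-6944167/13833) = 192339537566/13833 - 6944167*sqrt(9301)/13833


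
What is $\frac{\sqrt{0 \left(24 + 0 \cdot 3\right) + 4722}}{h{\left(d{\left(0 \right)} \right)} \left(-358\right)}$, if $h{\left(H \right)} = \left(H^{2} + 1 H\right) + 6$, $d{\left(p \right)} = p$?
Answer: $- \frac{\sqrt{4722}}{2148} \approx -0.031991$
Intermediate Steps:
$h{\left(H \right)} = 6 + H + H^{2}$ ($h{\left(H \right)} = \left(H^{2} + H\right) + 6 = \left(H + H^{2}\right) + 6 = 6 + H + H^{2}$)
$\frac{\sqrt{0 \left(24 + 0 \cdot 3\right) + 4722}}{h{\left(d{\left(0 \right)} \right)} \left(-358\right)} = \frac{\sqrt{0 \left(24 + 0 \cdot 3\right) + 4722}}{\left(6 + 0 + 0^{2}\right) \left(-358\right)} = \frac{\sqrt{0 \left(24 + 0\right) + 4722}}{\left(6 + 0 + 0\right) \left(-358\right)} = \frac{\sqrt{0 \cdot 24 + 4722}}{6 \left(-358\right)} = \frac{\sqrt{0 + 4722}}{-2148} = \sqrt{4722} \left(- \frac{1}{2148}\right) = - \frac{\sqrt{4722}}{2148}$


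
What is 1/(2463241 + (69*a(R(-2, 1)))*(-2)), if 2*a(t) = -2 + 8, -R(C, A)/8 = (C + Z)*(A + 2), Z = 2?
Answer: 1/2462827 ≈ 4.0604e-7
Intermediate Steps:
R(C, A) = -8*(2 + A)*(2 + C) (R(C, A) = -8*(C + 2)*(A + 2) = -8*(2 + C)*(2 + A) = -8*(2 + A)*(2 + C))
a(t) = 3 (a(t) = (-2 + 8)/2 = (1/2)*6 = 3)
1/(2463241 + (69*a(R(-2, 1)))*(-2)) = 1/(2463241 + (69*3)*(-2)) = 1/(2463241 + 207*(-2)) = 1/(2463241 - 414) = 1/2462827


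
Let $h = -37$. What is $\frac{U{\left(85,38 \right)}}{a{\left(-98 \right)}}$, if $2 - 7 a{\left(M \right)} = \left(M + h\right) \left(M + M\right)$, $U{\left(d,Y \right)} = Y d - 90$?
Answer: $- \frac{10990}{13229} \approx -0.83075$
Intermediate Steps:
$U{\left(d,Y \right)} = -90 + Y d$
$a{\left(M \right)} = \frac{2}{7} - \frac{2 M \left(-37 + M\right)}{7}$ ($a{\left(M \right)} = \frac{2}{7} - \frac{\left(M - 37\right) \left(M + M\right)}{7} = \frac{2}{7} - \frac{\left(-37 + M\right) 2 M}{7} = \frac{2}{7} - \frac{2 M \left(-37 + M\right)}{7}$)
$\frac{U{\left(85,38 \right)}}{a{\left(-98 \right)}} = \frac{-90 + 38 \cdot 85}{\frac{2}{7} - \frac{2 \left(-98\right)^{2}}{7} + \frac{74}{7} \left(-98\right)} = \frac{-90 + 3230}{\frac{2}{7} - 2744 - 1036} = \frac{3140}{\frac{2}{7} - 2744 - 1036} = \frac{3140}{- \frac{26458}{7}} = 3140 \left(- \frac{7}{26458}\right) = - \frac{10990}{13229}$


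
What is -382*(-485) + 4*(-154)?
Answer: 184654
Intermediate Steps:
-382*(-485) + 4*(-154) = 185270 - 616 = 184654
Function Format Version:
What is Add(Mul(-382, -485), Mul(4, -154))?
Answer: 184654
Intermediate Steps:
Add(Mul(-382, -485), Mul(4, -154)) = Add(185270, -616) = 184654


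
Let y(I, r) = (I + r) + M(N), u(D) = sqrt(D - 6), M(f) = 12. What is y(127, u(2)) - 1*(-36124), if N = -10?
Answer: 36263 + 2*I ≈ 36263.0 + 2.0*I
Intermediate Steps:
u(D) = sqrt(-6 + D)
y(I, r) = 12 + I + r (y(I, r) = (I + r) + 12 = 12 + I + r)
y(127, u(2)) - 1*(-36124) = (12 + 127 + sqrt(-6 + 2)) - 1*(-36124) = (12 + 127 + sqrt(-4)) + 36124 = (12 + 127 + 2*I) + 36124 = (139 + 2*I) + 36124 = 36263 + 2*I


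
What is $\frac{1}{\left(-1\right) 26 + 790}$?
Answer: $\frac{1}{764} \approx 0.0013089$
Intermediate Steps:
$\frac{1}{\left(-1\right) 26 + 790} = \frac{1}{-26 + 790} = \frac{1}{764}$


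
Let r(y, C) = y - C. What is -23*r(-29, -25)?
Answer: 92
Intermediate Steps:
-23*r(-29, -25) = -23*(-29 - 1*(-25)) = -23*(-29 + 25) = -23*(-4) = 92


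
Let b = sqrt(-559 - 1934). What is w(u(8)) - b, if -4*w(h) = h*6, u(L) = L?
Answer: -12 - 3*I*sqrt(277) ≈ -12.0 - 49.93*I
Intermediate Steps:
w(h) = -3*h/2 (w(h) = -h*6/4 = -3*h/2)
b = 3*I*sqrt(277) (b = sqrt(-2493) = 3*I*sqrt(277) ≈ 49.93*I)
w(u(8)) - b = -3/2*8 - 3*I*sqrt(277) = -12 - 3*I*sqrt(277)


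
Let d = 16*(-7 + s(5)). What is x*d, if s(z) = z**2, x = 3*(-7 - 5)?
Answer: -10368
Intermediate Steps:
x = -36 (x = 3*(-12) = -36)
d = 288 (d = 16*(-7 + 5**2) = 16*(-7 + 25) = 16*18 = 288)
x*d = -36*288 = -10368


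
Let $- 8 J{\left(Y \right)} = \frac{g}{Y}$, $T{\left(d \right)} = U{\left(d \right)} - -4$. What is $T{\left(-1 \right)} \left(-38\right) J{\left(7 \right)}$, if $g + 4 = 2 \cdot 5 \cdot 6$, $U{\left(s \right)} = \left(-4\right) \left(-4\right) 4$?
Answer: $2584$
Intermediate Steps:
$U{\left(s \right)} = 64$ ($U{\left(s \right)} = 16 \cdot 4 = 64$)
$g = 56$ ($g = -4 + 2 \cdot 5 \cdot 6 = -4 + 10 \cdot 6 = -4 + 60 = 56$)
$T{\left(d \right)} = 68$ ($T{\left(d \right)} = 64 - -4 = 64 + 4 = 68$)
$J{\left(Y \right)} = - \frac{7}{Y}$ ($J{\left(Y \right)} = - \frac{56 \frac{1}{Y}}{8} = - \frac{7}{Y}$)
$T{\left(-1 \right)} \left(-38\right) J{\left(7 \right)} = 68 \left(-38\right) \left(- \frac{7}{7}\right) = - 2584 \left(\left(-7\right) \frac{1}{7}\right) = \left(-2584\right) \left(-1\right) = 2584$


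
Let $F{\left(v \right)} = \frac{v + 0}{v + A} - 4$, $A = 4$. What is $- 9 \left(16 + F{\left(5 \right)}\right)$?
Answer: $-113$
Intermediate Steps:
$F{\left(v \right)} = -4 + \frac{v}{4 + v}$ ($F{\left(v \right)} = \frac{v + 0}{v + 4} - 4 = \frac{v}{4 + v} - 4 = -4 + \frac{v}{4 + v}$)
$- 9 \left(16 + F{\left(5 \right)}\right) = - 9 \left(16 + \frac{-16 - 15}{4 + 5}\right) = - 9 \left(16 + \frac{-16 - 15}{9}\right) = - 9 \left(16 + \frac{1}{9} \left(-31\right)\right) = - 9 \left(16 - \frac{31}{9}\right) = \left(-9\right) \frac{113}{9} = -113$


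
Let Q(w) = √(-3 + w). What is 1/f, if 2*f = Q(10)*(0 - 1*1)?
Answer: -2*√7/7 ≈ -0.75593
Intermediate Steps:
f = -√7/2 (f = (√(-3 + 10)*(0 - 1*1))/2 = (√7*(0 - 1))/2 = (√7*(-1))/2 = (-√7)/2 = -√7/2 ≈ -1.3229)
1/f = 1/(-√7/2) = -2*√7/7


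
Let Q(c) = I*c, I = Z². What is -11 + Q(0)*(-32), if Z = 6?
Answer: -11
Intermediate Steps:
I = 36 (I = 6² = 36)
Q(c) = 36*c
-11 + Q(0)*(-32) = -11 + (36*0)*(-32) = -11 + 0*(-32) = -11 + 0 = -11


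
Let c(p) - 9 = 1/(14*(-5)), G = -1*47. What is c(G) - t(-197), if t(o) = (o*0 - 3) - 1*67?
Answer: 5529/70 ≈ 78.986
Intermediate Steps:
t(o) = -70 (t(o) = (0 - 3) - 67 = -3 - 67 = -70)
G = -47
c(p) = 629/70 (c(p) = 9 + 1/(14*(-5)) = 9 + 1/(-70) = 9 - 1/70 = 629/70)
c(G) - t(-197) = 629/70 - 1*(-70) = 629/70 + 70 = 5529/70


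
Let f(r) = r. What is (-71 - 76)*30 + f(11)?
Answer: -4399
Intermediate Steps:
(-71 - 76)*30 + f(11) = (-71 - 76)*30 + 11 = -147*30 + 11 = -4410 + 11 = -4399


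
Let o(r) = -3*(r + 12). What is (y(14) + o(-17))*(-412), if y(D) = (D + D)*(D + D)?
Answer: -329188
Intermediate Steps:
o(r) = -36 - 3*r (o(r) = -3*(12 + r) = -36 - 3*r)
y(D) = 4*D² (y(D) = (2*D)*(2*D) = 4*D²)
(y(14) + o(-17))*(-412) = (4*14² + (-36 - 3*(-17)))*(-412) = (4*196 + (-36 + 51))*(-412) = (784 + 15)*(-412) = 799*(-412) = -329188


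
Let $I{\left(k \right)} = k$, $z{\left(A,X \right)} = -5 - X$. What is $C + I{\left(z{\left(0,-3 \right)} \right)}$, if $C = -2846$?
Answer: $-2848$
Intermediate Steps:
$C + I{\left(z{\left(0,-3 \right)} \right)} = -2846 - 2 = -2848$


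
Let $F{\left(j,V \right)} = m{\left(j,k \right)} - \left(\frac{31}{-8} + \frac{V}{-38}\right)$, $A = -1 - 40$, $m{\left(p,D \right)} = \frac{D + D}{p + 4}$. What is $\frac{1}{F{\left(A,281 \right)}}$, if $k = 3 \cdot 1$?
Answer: $\frac{5624}{62469} \approx 0.090029$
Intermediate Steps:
$k = 3$
$m{\left(p,D \right)} = \frac{2 D}{4 + p}$
$A = -41$
$F{\left(j,V \right)} = \frac{31}{8} + \frac{6}{4 + j} + \frac{V}{38}$ ($F{\left(j,V \right)} = 2 \cdot 3 \frac{1}{4 + j} - \left(\frac{31}{-8} + \frac{V}{-38}\right) = \frac{6}{4 + j} - \left(31 \left(- \frac{1}{8}\right) + V \left(- \frac{1}{38}\right)\right) = \frac{6}{4 + j} - \left(- \frac{31}{8} - \frac{V}{38}\right) = \frac{6}{4 + j} + \left(\frac{31}{8} + \frac{V}{38}\right) = \frac{31}{8} + \frac{6}{4 + j} + \frac{V}{38}$)
$\frac{1}{F{\left(A,281 \right)}} = \frac{1}{\frac{1}{152} \frac{1}{4 - 41} \left(912 + \left(4 - 41\right) \left(589 + 4 \cdot 281\right)\right)} = \frac{1}{\frac{1}{152} \frac{1}{-37} \left(912 - 37 \left(589 + 1124\right)\right)} = \frac{1}{\frac{1}{152} \left(- \frac{1}{37}\right) \left(912 - 63381\right)} = \frac{1}{\frac{1}{152} \left(- \frac{1}{37}\right) \left(-62469\right)} = \frac{1}{\frac{62469}{5624}} = \frac{5624}{62469}$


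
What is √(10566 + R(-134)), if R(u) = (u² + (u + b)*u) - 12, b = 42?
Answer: √40838 ≈ 202.08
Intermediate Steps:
R(u) = -12 + u² + u*(42 + u) (R(u) = (u² + (u + 42)*u) - 12 = (u² + (42 + u)*u) - 12 = (u² + u*(42 + u)) - 12 = -12 + u² + u*(42 + u))
√(10566 + R(-134)) = √(10566 + (-12 + 2*(-134)² + 42*(-134))) = √(10566 + (-12 + 2*17956 - 5628)) = √(10566 + (-12 + 35912 - 5628)) = √(10566 + 30272) = √40838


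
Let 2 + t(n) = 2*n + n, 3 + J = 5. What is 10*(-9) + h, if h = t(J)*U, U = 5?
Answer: -70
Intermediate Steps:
J = 2 (J = -3 + 5 = 2)
t(n) = -2 + 3*n (t(n) = -2 + (2*n + n) = -2 + 3*n)
h = 20 (h = (-2 + 3*2)*5 = (-2 + 6)*5 = 4*5 = 20)
10*(-9) + h = 10*(-9) + 20 = -90 + 20 = -70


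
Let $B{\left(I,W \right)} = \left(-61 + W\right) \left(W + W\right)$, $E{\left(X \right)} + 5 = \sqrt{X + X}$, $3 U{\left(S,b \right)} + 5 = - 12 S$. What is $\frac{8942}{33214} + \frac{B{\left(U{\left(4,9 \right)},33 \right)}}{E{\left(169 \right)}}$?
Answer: $- \frac{152049257}{5197991} - \frac{24024 \sqrt{2}}{313} \approx -137.8$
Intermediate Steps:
$U{\left(S,b \right)} = - \frac{5}{3} - 4 S$ ($U{\left(S,b \right)} = - \frac{5}{3} + \frac{\left(-12\right) S}{3} = - \frac{5}{3} - 4 S$)
$E{\left(X \right)} = -5 + \sqrt{2} \sqrt{X}$ ($E{\left(X \right)} = -5 + \sqrt{X + X} = -5 + \sqrt{2 X} = -5 + \sqrt{2} \sqrt{X}$)
$B{\left(I,W \right)} = 2 W \left(-61 + W\right)$ ($B{\left(I,W \right)} = \left(-61 + W\right) 2 W = 2 W \left(-61 + W\right)$)
$\frac{8942}{33214} + \frac{B{\left(U{\left(4,9 \right)},33 \right)}}{E{\left(169 \right)}} = \frac{8942}{33214} + \frac{2 \cdot 33 \left(-61 + 33\right)}{-5 + \sqrt{2} \sqrt{169}} = 8942 \cdot \frac{1}{33214} + \frac{2 \cdot 33 \left(-28\right)}{-5 + \sqrt{2} \cdot 13} = \frac{4471}{16607} - \frac{1848}{-5 + 13 \sqrt{2}}$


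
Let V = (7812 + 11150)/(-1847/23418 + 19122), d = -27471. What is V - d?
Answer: 647467343805/23568271 ≈ 27472.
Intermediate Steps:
V = 23371164/23568271 (V = 18962/(-1847*1/23418 + 19122) = 18962/(-1847/23418 + 19122) = 18962/(447797149/23418) = 18962*(23418/447797149) = 23371164/23568271 ≈ 0.99164)
V - d = 23371164/23568271 - 1*(-27471) = 23371164/23568271 + 27471 = 647467343805/23568271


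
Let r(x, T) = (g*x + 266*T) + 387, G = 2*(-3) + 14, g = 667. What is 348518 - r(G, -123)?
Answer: 375513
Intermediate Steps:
G = 8 (G = -6 + 14 = 8)
r(x, T) = 387 + 266*T + 667*x (r(x, T) = (667*x + 266*T) + 387 = (266*T + 667*x) + 387 = 387 + 266*T + 667*x)
348518 - r(G, -123) = 348518 - (387 + 266*(-123) + 667*8) = 348518 - (387 - 32718 + 5336) = 348518 - 1*(-26995) = 348518 + 26995 = 375513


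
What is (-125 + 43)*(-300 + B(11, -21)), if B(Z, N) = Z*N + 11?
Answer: 42640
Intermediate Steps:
B(Z, N) = 11 + N*Z (B(Z, N) = N*Z + 11 = 11 + N*Z)
(-125 + 43)*(-300 + B(11, -21)) = (-125 + 43)*(-300 + (11 - 21*11)) = -82*(-300 + (11 - 231)) = -82*(-300 - 220) = -82*(-520) = 42640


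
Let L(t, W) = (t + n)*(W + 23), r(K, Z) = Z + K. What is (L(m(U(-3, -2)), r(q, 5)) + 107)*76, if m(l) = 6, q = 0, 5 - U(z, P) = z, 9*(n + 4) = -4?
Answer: 102980/9 ≈ 11442.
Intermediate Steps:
n = -40/9 (n = -4 + (⅑)*(-4) = -4 - 4/9 = -40/9 ≈ -4.4444)
U(z, P) = 5 - z
r(K, Z) = K + Z
L(t, W) = (23 + W)*(-40/9 + t) (L(t, W) = (t - 40/9)*(W + 23) = (-40/9 + t)*(23 + W) = (23 + W)*(-40/9 + t))
(L(m(U(-3, -2)), r(q, 5)) + 107)*76 = ((-920/9 + 23*6 - 40*(0 + 5)/9 + (0 + 5)*6) + 107)*76 = ((-920/9 + 138 - 40/9*5 + 5*6) + 107)*76 = ((-920/9 + 138 - 200/9 + 30) + 107)*76 = (392/9 + 107)*76 = (1355/9)*76 = 102980/9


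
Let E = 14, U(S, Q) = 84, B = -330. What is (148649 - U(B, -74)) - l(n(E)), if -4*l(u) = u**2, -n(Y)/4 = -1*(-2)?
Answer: 148581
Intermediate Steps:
n(Y) = -8 (n(Y) = -(-4)*(-2) = -4*2 = -8)
l(u) = -u**2/4
(148649 - U(B, -74)) - l(n(E)) = (148649 - 1*84) - (-1)*(-8)**2/4 = (148649 - 84) - (-1)*64/4 = 148565 - 1*(-16) = 148565 + 16 = 148581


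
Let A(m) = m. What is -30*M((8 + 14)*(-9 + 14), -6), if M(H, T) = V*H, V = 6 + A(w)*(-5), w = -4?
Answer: -85800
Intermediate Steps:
V = 26 (V = 6 - 4*(-5) = 6 + 20 = 26)
M(H, T) = 26*H
-30*M((8 + 14)*(-9 + 14), -6) = -780*(8 + 14)*(-9 + 14) = -780*22*5 = -780*110 = -30*2860 = -85800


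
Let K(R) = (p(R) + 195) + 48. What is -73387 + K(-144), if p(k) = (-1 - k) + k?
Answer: -73145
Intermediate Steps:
p(k) = -1
K(R) = 242 (K(R) = (-1 + 195) + 48 = 194 + 48 = 242)
-73387 + K(-144) = -73387 + 242 = -73145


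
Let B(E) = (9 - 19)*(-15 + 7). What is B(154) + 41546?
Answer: 41626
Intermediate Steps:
B(E) = 80 (B(E) = -10*(-8) = 80)
B(154) + 41546 = 80 + 41546 = 41626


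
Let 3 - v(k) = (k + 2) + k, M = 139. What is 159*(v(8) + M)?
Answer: 19716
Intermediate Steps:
v(k) = 1 - 2*k (v(k) = 3 - ((k + 2) + k) = 3 - ((2 + k) + k) = 3 - (2 + 2*k) = 3 + (-2 - 2*k) = 1 - 2*k)
159*(v(8) + M) = 159*((1 - 2*8) + 139) = 159*((1 - 16) + 139) = 159*(-15 + 139) = 159*124 = 19716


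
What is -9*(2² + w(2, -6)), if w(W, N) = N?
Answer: 18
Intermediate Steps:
-9*(2² + w(2, -6)) = -9*(2² - 6) = -9*(4 - 6) = -9*(-2) = 18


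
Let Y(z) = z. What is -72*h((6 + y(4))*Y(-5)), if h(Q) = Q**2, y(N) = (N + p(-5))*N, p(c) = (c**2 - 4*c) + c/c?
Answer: -76384800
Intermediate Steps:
p(c) = 1 + c**2 - 4*c (p(c) = (c**2 - 4*c) + 1 = 1 + c**2 - 4*c)
y(N) = N*(46 + N) (y(N) = (N + (1 + (-5)**2 - 4*(-5)))*N = (N + (1 + 25 + 20))*N = (N + 46)*N = (46 + N)*N = N*(46 + N))
-72*h((6 + y(4))*Y(-5)) = -72*25*(6 + 4*(46 + 4))**2 = -72*25*(6 + 4*50)**2 = -72*25*(6 + 200)**2 = -72*(206*(-5))**2 = -72*(-1030)**2 = -72*1060900 = -76384800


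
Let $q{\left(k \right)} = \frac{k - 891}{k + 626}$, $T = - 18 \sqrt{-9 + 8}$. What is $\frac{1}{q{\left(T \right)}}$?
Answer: $- \frac{186}{265} + \frac{82 i}{2385} \approx -0.70189 + 0.034382 i$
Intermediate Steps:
$T = - 18 i$ ($T = - 18 \sqrt{-1} = - 18 i \approx - 18.0 i$)
$q{\left(k \right)} = \frac{-891 + k}{626 + k}$
$\frac{1}{q{\left(T \right)}} = \frac{1}{\frac{1}{626 - 18 i} \left(-891 - 18 i\right)} = \frac{1}{\frac{626 + 18 i}{392200} \left(-891 - 18 i\right)} = \frac{1}{\frac{1}{392200} \left(-891 - 18 i\right) \left(626 + 18 i\right)} = \frac{\left(-891 + 18 i\right) \left(626 - 18 i\right)}{794205}$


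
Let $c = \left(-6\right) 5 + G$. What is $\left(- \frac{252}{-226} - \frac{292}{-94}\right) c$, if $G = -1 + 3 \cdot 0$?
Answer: $- \frac{695020}{5311} \approx -130.86$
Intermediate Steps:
$G = -1$ ($G = -1 + 0 = -1$)
$c = -31$ ($c = \left(-6\right) 5 - 1 = -30 - 1 = -31$)
$\left(- \frac{252}{-226} - \frac{292}{-94}\right) c = \left(- \frac{252}{-226} - \frac{292}{-94}\right) \left(-31\right) = \left(\left(-252\right) \left(- \frac{1}{226}\right) - - \frac{146}{47}\right) \left(-31\right) = \left(\frac{126}{113} + \frac{146}{47}\right) \left(-31\right) = \frac{22420}{5311} \left(-31\right) = - \frac{695020}{5311}$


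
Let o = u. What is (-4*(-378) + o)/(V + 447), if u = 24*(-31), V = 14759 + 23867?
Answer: 768/39073 ≈ 0.019656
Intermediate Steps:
V = 38626
u = -744
o = -744
(-4*(-378) + o)/(V + 447) = (-4*(-378) - 744)/(38626 + 447) = (1512 - 744)/39073 = 768*(1/39073) = 768/39073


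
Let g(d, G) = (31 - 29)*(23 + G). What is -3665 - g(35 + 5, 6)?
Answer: -3723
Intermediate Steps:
g(d, G) = 46 + 2*G (g(d, G) = 2*(23 + G) = 46 + 2*G)
-3665 - g(35 + 5, 6) = -3665 - (46 + 2*6) = -3665 - (46 + 12) = -3665 - 1*58 = -3665 - 58 = -3723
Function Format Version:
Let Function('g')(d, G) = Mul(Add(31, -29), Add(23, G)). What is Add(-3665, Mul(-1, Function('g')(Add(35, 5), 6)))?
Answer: -3723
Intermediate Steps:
Function('g')(d, G) = Add(46, Mul(2, G)) (Function('g')(d, G) = Mul(2, Add(23, G)) = Add(46, Mul(2, G)))
Add(-3665, Mul(-1, Function('g')(Add(35, 5), 6))) = Add(-3665, Mul(-1, Add(46, Mul(2, 6)))) = Add(-3665, Mul(-1, Add(46, 12))) = Add(-3665, Mul(-1, 58)) = Add(-3665, -58) = -3723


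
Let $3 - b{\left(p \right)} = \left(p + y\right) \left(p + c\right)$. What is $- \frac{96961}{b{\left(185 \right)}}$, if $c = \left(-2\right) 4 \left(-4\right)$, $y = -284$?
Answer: $- \frac{96961}{21486} \approx -4.5127$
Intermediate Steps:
$c = 32$ ($c = \left(-8\right) \left(-4\right) = 32$)
$b{\left(p \right)} = 3 - \left(-284 + p\right) \left(32 + p\right)$ ($b{\left(p \right)} = 3 - \left(p - 284\right) \left(p + 32\right) = 3 - \left(-284 + p\right) \left(32 + p\right)$)
$- \frac{96961}{b{\left(185 \right)}} = - \frac{96961}{9091 - 185^{2} + 252 \cdot 185} = - \frac{96961}{9091 - 34225 + 46620} = - \frac{96961}{21486}$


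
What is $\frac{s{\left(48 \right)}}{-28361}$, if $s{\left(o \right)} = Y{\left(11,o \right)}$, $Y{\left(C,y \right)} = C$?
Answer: $- \frac{11}{28361} \approx -0.00038786$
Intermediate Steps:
$s{\left(o \right)} = 11$
$\frac{s{\left(48 \right)}}{-28361} = \frac{11}{-28361} = 11 \left(- \frac{1}{28361}\right) = - \frac{11}{28361}$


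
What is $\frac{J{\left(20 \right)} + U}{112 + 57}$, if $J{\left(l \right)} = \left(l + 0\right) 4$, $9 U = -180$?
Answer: $\frac{60}{169} \approx 0.35503$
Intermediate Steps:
$U = -20$ ($U = \frac{1}{9} \left(-180\right) = -20$)
$J{\left(l \right)} = 4 l$ ($J{\left(l \right)} = l 4 = 4 l$)
$\frac{J{\left(20 \right)} + U}{112 + 57} = \frac{4 \cdot 20 - 20}{112 + 57} = \frac{80 - 20}{169} = 60 \cdot \frac{1}{169} = \frac{60}{169}$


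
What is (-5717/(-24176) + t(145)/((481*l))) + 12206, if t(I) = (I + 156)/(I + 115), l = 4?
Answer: 576639911291/47241415 ≈ 12206.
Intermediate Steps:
t(I) = (156 + I)/(115 + I)
(-5717/(-24176) + t(145)/((481*l))) + 12206 = (-5717/(-24176) + ((156 + 145)/(115 + 145))/((481*4))) + 12206 = (-5717*(-1/24176) + (301/260)/1924) + 12206 = (5717/24176 + ((1/260)*301)*(1/1924)) + 12206 = (5717/24176 + (301/260)*(1/1924)) + 12206 = (5717/24176 + 301/500240) + 12206 = 11199801/47241415 + 12206 = 576639911291/47241415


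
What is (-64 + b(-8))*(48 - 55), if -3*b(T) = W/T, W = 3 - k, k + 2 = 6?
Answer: 10759/24 ≈ 448.29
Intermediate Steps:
k = 4 (k = -2 + 6 = 4)
W = -1 (W = 3 - 1*4 = 3 - 4 = -1)
b(T) = 1/(3*T) (b(T) = -(-1)/(3*T) = 1/(3*T))
(-64 + b(-8))*(48 - 55) = (-64 + (1/3)/(-8))*(48 - 55) = (-64 + (1/3)*(-1/8))*(-7) = (-64 - 1/24)*(-7) = -1537/24*(-7) = 10759/24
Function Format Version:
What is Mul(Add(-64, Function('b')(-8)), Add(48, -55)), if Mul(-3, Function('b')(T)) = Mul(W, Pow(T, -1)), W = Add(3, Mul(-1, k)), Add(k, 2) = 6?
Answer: Rational(10759, 24) ≈ 448.29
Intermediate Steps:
k = 4 (k = Add(-2, 6) = 4)
W = -1 (W = Add(3, Mul(-1, 4)) = Add(3, -4) = -1)
Function('b')(T) = Mul(Rational(1, 3), Pow(T, -1)) (Function('b')(T) = Mul(Rational(-1, 3), Mul(-1, Pow(T, -1))) = Mul(Rational(1, 3), Pow(T, -1)))
Mul(Add(-64, Function('b')(-8)), Add(48, -55)) = Mul(Add(-64, Mul(Rational(1, 3), Pow(-8, -1))), Add(48, -55)) = Mul(Add(-64, Mul(Rational(1, 3), Rational(-1, 8))), -7) = Mul(Add(-64, Rational(-1, 24)), -7) = Mul(Rational(-1537, 24), -7) = Rational(10759, 24)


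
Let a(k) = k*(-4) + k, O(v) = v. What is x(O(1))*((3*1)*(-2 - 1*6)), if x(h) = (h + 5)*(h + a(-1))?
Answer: -576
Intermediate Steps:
a(k) = -3*k (a(k) = -4*k + k = -3*k)
x(h) = (3 + h)*(5 + h) (x(h) = (h + 5)*(h - 3*(-1)) = (5 + h)*(h + 3) = (5 + h)*(3 + h) = (3 + h)*(5 + h))
x(O(1))*((3*1)*(-2 - 1*6)) = (15 + 1² + 8*1)*((3*1)*(-2 - 1*6)) = (15 + 1 + 8)*(3*(-2 - 6)) = 24*(3*(-8)) = 24*(-24) = -576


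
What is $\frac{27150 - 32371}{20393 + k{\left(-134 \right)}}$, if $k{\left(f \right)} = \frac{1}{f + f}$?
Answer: $- \frac{1399228}{5465323} \approx -0.25602$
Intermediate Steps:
$k{\left(f \right)} = \frac{1}{2 f}$
$\frac{27150 - 32371}{20393 + k{\left(-134 \right)}} = \frac{27150 - 32371}{20393 + \frac{1}{2 \left(-134\right)}} = - \frac{5221}{20393 + \frac{1}{2} \left(- \frac{1}{134}\right)} = - \frac{5221}{20393 - \frac{1}{268}} = - \frac{5221}{\frac{5465323}{268}} = \left(-5221\right) \frac{268}{5465323} = - \frac{1399228}{5465323}$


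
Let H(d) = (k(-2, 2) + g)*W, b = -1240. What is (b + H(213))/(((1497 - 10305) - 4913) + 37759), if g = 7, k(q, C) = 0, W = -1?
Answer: -1247/24038 ≈ -0.051876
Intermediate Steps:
H(d) = -7 (H(d) = (0 + 7)*(-1) = 7*(-1) = -7)
(b + H(213))/(((1497 - 10305) - 4913) + 37759) = (-1240 - 7)/(((1497 - 10305) - 4913) + 37759) = -1247/((-8808 - 4913) + 37759) = -1247/(-13721 + 37759) = -1247/24038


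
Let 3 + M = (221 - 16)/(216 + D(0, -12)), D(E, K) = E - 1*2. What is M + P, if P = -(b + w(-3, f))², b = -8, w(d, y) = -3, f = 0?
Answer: -26331/214 ≈ -123.04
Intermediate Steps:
D(E, K) = -2 + E (D(E, K) = E - 2 = -2 + E)
M = -437/214 (M = -3 + (221 - 16)/(216 + (-2 + 0)) = -3 + 205/(216 - 2) = -3 + 205/214 = -437/214 ≈ -2.0421)
P = -121 (P = -(-8 - 3)² = -1*(-11)² = -1*121 = -121)
M + P = -437/214 - 121 = -26331/214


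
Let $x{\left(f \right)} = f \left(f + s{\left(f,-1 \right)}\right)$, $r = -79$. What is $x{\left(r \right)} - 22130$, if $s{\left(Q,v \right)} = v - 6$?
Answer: $-15336$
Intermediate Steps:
$s{\left(Q,v \right)} = -6 + v$
$x{\left(f \right)} = f \left(-7 + f\right)$ ($x{\left(f \right)} = f \left(f - 7\right) = f \left(-7 + f\right)$)
$x{\left(r \right)} - 22130 = - 79 \left(-7 - 79\right) - 22130 = \left(-79\right) \left(-86\right) - 22130 = 6794 - 22130 = -15336$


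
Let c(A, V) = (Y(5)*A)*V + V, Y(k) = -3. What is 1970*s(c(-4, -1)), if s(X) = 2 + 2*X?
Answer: -47280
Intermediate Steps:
c(A, V) = V - 3*A*V (c(A, V) = (-3*A)*V + V = -3*A*V + V = V - 3*A*V)
1970*s(c(-4, -1)) = 1970*(2 + 2*(-(1 - 3*(-4)))) = 1970*(2 + 2*(-(1 + 12))) = 1970*(2 + 2*(-1*13)) = 1970*(2 + 2*(-13)) = 1970*(2 - 26) = 1970*(-24) = -47280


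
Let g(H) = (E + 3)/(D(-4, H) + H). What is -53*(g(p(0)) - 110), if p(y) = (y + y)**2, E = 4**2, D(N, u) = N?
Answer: 24327/4 ≈ 6081.8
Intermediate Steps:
E = 16
p(y) = 4*y**2 (p(y) = (2*y)**2 = 4*y**2)
g(H) = 19/(-4 + H) (g(H) = (16 + 3)/(-4 + H) = 19/(-4 + H))
-53*(g(p(0)) - 110) = -53*(19/(-4 + 4*0**2) - 110) = -53*(19/(-4 + 4*0) - 110) = -53*(19/(-4 + 0) - 110) = -53*(19/(-4) - 110) = -53*(19*(-1/4) - 110) = -53*(-19/4 - 110) = -53*(-459/4) = 24327/4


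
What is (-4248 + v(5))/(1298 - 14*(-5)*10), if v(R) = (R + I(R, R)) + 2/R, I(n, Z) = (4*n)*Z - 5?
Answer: -10369/4995 ≈ -2.0759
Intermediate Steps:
I(n, Z) = -5 + 4*Z*n (I(n, Z) = 4*Z*n - 5 = -5 + 4*Z*n)
v(R) = -5 + R + 2/R + 4*R**2 (v(R) = (R + (-5 + 4*R*R)) + 2/R = (R + (-5 + 4*R**2)) + 2/R = (-5 + R + 4*R**2) + 2/R = -5 + R + 2/R + 4*R**2)
(-4248 + v(5))/(1298 - 14*(-5)*10) = (-4248 + (-5 + 5 + 2/5 + 4*5**2))/(1298 - 14*(-5)*10) = (-4248 + (-5 + 5 + 2*(1/5) + 4*25))/(1298 + 70*10) = (-4248 + (-5 + 5 + 2/5 + 100))/(1298 + 700) = (-4248 + 502/5)/1998 = -20738/5*1/1998 = -10369/4995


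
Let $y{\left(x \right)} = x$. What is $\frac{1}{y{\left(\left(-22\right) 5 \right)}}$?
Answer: $- \frac{1}{110} \approx -0.0090909$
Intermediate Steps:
$\frac{1}{y{\left(\left(-22\right) 5 \right)}} = \frac{1}{\left(-22\right) 5} = \frac{1}{-110} = - \frac{1}{110}$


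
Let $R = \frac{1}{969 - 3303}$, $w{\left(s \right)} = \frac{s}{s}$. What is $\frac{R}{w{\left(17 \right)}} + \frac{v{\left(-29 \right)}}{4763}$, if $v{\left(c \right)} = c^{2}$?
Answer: $\frac{1958131}{11116842} \approx 0.17614$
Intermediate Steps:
$w{\left(s \right)} = 1$
$R = - \frac{1}{2334}$ ($R = \frac{1}{-2334} = - \frac{1}{2334} \approx -0.00042845$)
$\frac{R}{w{\left(17 \right)}} + \frac{v{\left(-29 \right)}}{4763} = - \frac{1}{2334 \cdot 1} + \frac{\left(-29\right)^{2}}{4763} = \left(- \frac{1}{2334}\right) 1 + 841 \cdot \frac{1}{4763} = - \frac{1}{2334} + \frac{841}{4763} = \frac{1958131}{11116842}$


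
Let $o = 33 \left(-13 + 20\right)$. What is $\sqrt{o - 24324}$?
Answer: $3 i \sqrt{2677} \approx 155.22 i$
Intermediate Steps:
$o = 231$ ($o = 33 \cdot 7 = 231$)
$\sqrt{o - 24324} = \sqrt{231 - 24324} = \sqrt{-24093} = 3 i \sqrt{2677}$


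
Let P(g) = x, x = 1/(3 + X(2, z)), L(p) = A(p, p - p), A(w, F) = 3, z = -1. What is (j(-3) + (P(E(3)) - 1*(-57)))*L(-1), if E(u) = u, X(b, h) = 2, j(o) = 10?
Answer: 1008/5 ≈ 201.60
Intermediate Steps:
L(p) = 3
x = 1/5 (x = 1/(3 + 2) = 1/5 ≈ 0.20000)
P(g) = 1/5
(j(-3) + (P(E(3)) - 1*(-57)))*L(-1) = (10 + (1/5 - 1*(-57)))*3 = (10 + (1/5 + 57))*3 = (10 + 286/5)*3 = (336/5)*3 = 1008/5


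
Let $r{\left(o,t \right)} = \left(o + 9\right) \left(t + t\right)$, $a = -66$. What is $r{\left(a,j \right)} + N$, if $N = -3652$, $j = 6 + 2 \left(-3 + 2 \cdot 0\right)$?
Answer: $-3652$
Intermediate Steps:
$j = 0$ ($j = 6 + 2 \left(-3 + 0\right) = 6 + 2 \left(-3\right) = 6 - 6 = 0$)
$r{\left(o,t \right)} = 2 t \left(9 + o\right)$ ($r{\left(o,t \right)} = \left(9 + o\right) 2 t = 2 t \left(9 + o\right)$)
$r{\left(a,j \right)} + N = 2 \cdot 0 \left(9 - 66\right) - 3652 = 2 \cdot 0 \left(-57\right) - 3652 = 0 - 3652 = -3652$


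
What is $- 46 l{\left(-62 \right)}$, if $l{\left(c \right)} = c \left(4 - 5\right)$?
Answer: $-2852$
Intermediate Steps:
$l{\left(c \right)} = - c$ ($l{\left(c \right)} = c \left(-1\right) = - c$)
$- 46 l{\left(-62 \right)} = - 46 \left(\left(-1\right) \left(-62\right)\right) = \left(-46\right) 62 = -2852$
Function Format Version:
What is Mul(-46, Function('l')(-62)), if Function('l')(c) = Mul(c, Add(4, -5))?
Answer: -2852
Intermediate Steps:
Function('l')(c) = Mul(-1, c) (Function('l')(c) = Mul(c, -1) = Mul(-1, c))
Mul(-46, Function('l')(-62)) = Mul(-46, Mul(-1, -62)) = Mul(-46, 62) = -2852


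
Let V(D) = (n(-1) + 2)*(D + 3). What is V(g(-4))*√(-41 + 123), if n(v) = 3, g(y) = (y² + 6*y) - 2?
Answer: -35*√82 ≈ -316.94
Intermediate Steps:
g(y) = -2 + y² + 6*y
V(D) = 15 + 5*D (V(D) = (3 + 2)*(D + 3) = 5*(3 + D) = 15 + 5*D)
V(g(-4))*√(-41 + 123) = (15 + 5*(-2 + (-4)² + 6*(-4)))*√(-41 + 123) = (15 + 5*(-2 + 16 - 24))*√82 = (15 + 5*(-10))*√82 = (15 - 50)*√82 = -35*√82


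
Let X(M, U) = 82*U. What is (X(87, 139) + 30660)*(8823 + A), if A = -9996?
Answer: -49334034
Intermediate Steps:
(X(87, 139) + 30660)*(8823 + A) = (82*139 + 30660)*(8823 - 9996) = (11398 + 30660)*(-1173) = 42058*(-1173) = -49334034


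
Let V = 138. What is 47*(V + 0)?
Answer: 6486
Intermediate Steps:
47*(V + 0) = 47*(138 + 0) = 47*138 = 6486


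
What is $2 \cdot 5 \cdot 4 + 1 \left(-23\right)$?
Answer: $17$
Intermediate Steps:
$2 \cdot 5 \cdot 4 + 1 \left(-23\right) = 10 \cdot 4 - 23 = 40 - 23 = 17$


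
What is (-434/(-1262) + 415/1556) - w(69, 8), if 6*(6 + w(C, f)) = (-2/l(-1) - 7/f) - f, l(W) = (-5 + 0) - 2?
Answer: 663270551/82474224 ≈ 8.0422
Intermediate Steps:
l(W) = -7 (l(W) = -5 - 2 = -7)
w(C, f) = -125/21 - 7/(6*f) - f/6 (w(C, f) = -6 + ((-2/(-7) - 7/f) - f)/6 = -6 + ((-2*(-1/7) - 7/f) - f)/6 = -6 + ((2/7 - 7/f) - f)/6 = -6 + (2/7 - f - 7/f)/6 = -6 + (1/21 - 7/(6*f) - f/6) = -125/21 - 7/(6*f) - f/6)
(-434/(-1262) + 415/1556) - w(69, 8) = (-434/(-1262) + 415/1556) - (-49 + 8*(-250 - 7*8))/(42*8) = (-434*(-1/1262) + 415*(1/1556)) - (-49 + 8*(-250 - 56))/(42*8) = (217/631 + 415/1556) - (-49 + 8*(-306))/(42*8) = 599517/981836 - (-49 - 2448)/(42*8) = 599517/981836 - (-2497)/(42*8) = 599517/981836 - 1*(-2497/336) = 599517/981836 + 2497/336 = 663270551/82474224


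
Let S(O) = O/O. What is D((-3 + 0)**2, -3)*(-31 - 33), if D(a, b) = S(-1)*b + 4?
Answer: -64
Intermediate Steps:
S(O) = 1
D(a, b) = 4 + b (D(a, b) = 1*b + 4 = b + 4 = 4 + b)
D((-3 + 0)**2, -3)*(-31 - 33) = (4 - 3)*(-31 - 33) = 1*(-64) = -64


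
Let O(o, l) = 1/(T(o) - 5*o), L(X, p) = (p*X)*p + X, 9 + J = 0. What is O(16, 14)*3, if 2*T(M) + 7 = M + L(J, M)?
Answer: -3/1232 ≈ -0.0024351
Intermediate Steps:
J = -9 (J = -9 + 0 = -9)
L(X, p) = X + X*p² (L(X, p) = (X*p)*p + X = X*p² + X = X + X*p²)
T(M) = -8 + M/2 - 9*M²/2 (T(M) = -7/2 + (M - 9*(1 + M²))/2 = -7/2 + (M + (-9 - 9*M²))/2 = -7/2 + (-9 + M - 9*M²)/2 = -7/2 + (-9/2 + M/2 - 9*M²/2) = -8 + M/2 - 9*M²/2)
O(o, l) = 1/(-8 - 9*o/2 - 9*o²/2) (O(o, l) = 1/((-8 + o/2 - 9*o²/2) - 5*o) = 1/(-8 - 9*o/2 - 9*o²/2))
O(16, 14)*3 = -2/(16 + 9*16 + 9*16²)*3 = -2/(16 + 144 + 9*256)*3 = -2/(16 + 144 + 2304)*3 = -2/2464*3 = -2*1/2464*3 = -1/1232*3 = -3/1232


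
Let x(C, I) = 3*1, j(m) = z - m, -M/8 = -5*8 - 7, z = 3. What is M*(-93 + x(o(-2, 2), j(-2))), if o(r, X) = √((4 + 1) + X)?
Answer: -33840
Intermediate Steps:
M = 376 (M = -8*(-5*8 - 7) = -8*(-40 - 7) = -8*(-47) = 376)
o(r, X) = √(5 + X)
j(m) = 3 - m
x(C, I) = 3
M*(-93 + x(o(-2, 2), j(-2))) = 376*(-93 + 3) = 376*(-90) = -33840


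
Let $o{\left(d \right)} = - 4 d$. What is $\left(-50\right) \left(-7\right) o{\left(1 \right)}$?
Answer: $-1400$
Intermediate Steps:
$\left(-50\right) \left(-7\right) o{\left(1 \right)} = \left(-50\right) \left(-7\right) \left(\left(-4\right) 1\right) = 350 \left(-4\right) = -1400$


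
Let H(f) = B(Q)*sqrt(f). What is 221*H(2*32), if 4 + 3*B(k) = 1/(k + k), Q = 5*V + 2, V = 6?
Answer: -18785/8 ≈ -2348.1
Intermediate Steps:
Q = 32 (Q = 5*6 + 2 = 30 + 2 = 32)
B(k) = -4/3 + 1/(6*k) (B(k) = -4/3 + 1/(3*(k + k)) = -4/3 + 1/(3*((2*k))) = -4/3 + (1/(2*k))/3 = -4/3 + 1/(6*k))
H(f) = -85*sqrt(f)/64 (H(f) = ((1/6)*(1 - 8*32)/32)*sqrt(f) = ((1/6)*(1/32)*(1 - 256))*sqrt(f) = ((1/6)*(1/32)*(-255))*sqrt(f) = -85*sqrt(f)/64)
221*H(2*32) = 221*(-85*sqrt(2*32)/64) = 221*(-85*sqrt(64)/64) = 221*(-85/64*8) = 221*(-85/8) = -18785/8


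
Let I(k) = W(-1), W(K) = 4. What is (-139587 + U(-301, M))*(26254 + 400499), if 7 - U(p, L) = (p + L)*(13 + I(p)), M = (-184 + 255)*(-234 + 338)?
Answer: -110951939223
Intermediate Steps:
M = 7384 (M = 71*104 = 7384)
I(k) = 4
U(p, L) = 7 - 17*L - 17*p (U(p, L) = 7 - (p + L)*(13 + 4) = 7 - (L + p)*17 = 7 - (17*L + 17*p) = 7 + (-17*L - 17*p) = 7 - 17*L - 17*p)
(-139587 + U(-301, M))*(26254 + 400499) = (-139587 + (7 - 17*7384 - 17*(-301)))*(26254 + 400499) = (-139587 + (7 - 125528 + 5117))*426753 = (-139587 - 120404)*426753 = -259991*426753 = -110951939223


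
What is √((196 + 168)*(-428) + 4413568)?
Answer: 4*√266111 ≈ 2063.4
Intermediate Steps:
√((196 + 168)*(-428) + 4413568) = √(364*(-428) + 4413568) = √(-155792 + 4413568) = √4257776 = 4*√266111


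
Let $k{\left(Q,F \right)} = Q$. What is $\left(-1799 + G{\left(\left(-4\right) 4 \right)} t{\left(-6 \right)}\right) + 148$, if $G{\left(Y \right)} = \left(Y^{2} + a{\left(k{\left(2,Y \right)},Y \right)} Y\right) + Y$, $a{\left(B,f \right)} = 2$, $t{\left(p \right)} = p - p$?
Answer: $-1651$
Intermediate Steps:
$t{\left(p \right)} = 0$
$G{\left(Y \right)} = Y^{2} + 3 Y$ ($G{\left(Y \right)} = \left(Y^{2} + 2 Y\right) + Y = Y^{2} + 3 Y$)
$\left(-1799 + G{\left(\left(-4\right) 4 \right)} t{\left(-6 \right)}\right) + 148 = \left(-1799 + \left(-4\right) 4 \left(3 - 16\right) 0\right) + 148 = \left(-1799 + - 16 \left(3 - 16\right) 0\right) + 148 = \left(-1799 + \left(-16\right) \left(-13\right) 0\right) + 148 = \left(-1799 + 208 \cdot 0\right) + 148 = \left(-1799 + 0\right) + 148 = -1799 + 148 = -1651$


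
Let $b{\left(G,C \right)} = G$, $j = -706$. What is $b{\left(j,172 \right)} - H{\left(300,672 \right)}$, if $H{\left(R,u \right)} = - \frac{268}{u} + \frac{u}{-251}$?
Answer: $- \frac{29640895}{42168} \approx -702.92$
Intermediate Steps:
$H{\left(R,u \right)} = - \frac{268}{u} - \frac{u}{251}$ ($H{\left(R,u \right)} = - \frac{268}{u} + u \left(- \frac{1}{251}\right) = - \frac{268}{u} - \frac{u}{251}$)
$b{\left(j,172 \right)} - H{\left(300,672 \right)} = -706 - \left(- \frac{268}{672} - \frac{672}{251}\right) = -706 - \left(\left(-268\right) \frac{1}{672} - \frac{672}{251}\right) = -706 - \left(- \frac{67}{168} - \frac{672}{251}\right) = -706 - - \frac{129713}{42168} = -706 + \frac{129713}{42168} = - \frac{29640895}{42168}$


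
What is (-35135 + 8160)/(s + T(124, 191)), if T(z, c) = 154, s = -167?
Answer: 2075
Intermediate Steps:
(-35135 + 8160)/(s + T(124, 191)) = (-35135 + 8160)/(-167 + 154) = -26975/(-13) = -26975*(-1/13) = 2075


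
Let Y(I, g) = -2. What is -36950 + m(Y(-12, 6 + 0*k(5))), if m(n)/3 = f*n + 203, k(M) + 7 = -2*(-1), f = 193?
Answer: -37499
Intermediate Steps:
k(M) = -5 (k(M) = -7 - 2*(-1) = -7 + 2 = -5)
m(n) = 609 + 579*n (m(n) = 3*(193*n + 203) = 3*(203 + 193*n) = 609 + 579*n)
-36950 + m(Y(-12, 6 + 0*k(5))) = -36950 + (609 + 579*(-2)) = -36950 + (609 - 1158) = -36950 - 549 = -37499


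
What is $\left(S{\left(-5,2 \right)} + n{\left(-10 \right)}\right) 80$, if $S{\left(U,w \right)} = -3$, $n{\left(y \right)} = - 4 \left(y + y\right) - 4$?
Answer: $5840$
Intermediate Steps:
$n{\left(y \right)} = -4 - 8 y$ ($n{\left(y \right)} = - 4 \cdot 2 y - 4 = - 8 y - 4 = -4 - 8 y$)
$\left(S{\left(-5,2 \right)} + n{\left(-10 \right)}\right) 80 = \left(-3 - -76\right) 80 = \left(-3 + \left(-4 + 80\right)\right) 80 = \left(-3 + 76\right) 80 = 73 \cdot 80 = 5840$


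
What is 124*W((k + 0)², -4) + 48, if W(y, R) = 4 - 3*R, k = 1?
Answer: 2032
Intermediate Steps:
124*W((k + 0)², -4) + 48 = 124*(4 - 3*(-4)) + 48 = 124*(4 + 12) + 48 = 124*16 + 48 = 1984 + 48 = 2032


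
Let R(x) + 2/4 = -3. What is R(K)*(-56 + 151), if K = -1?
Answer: -665/2 ≈ -332.50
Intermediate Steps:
R(x) = -7/2 (R(x) = -½ - 3 = -7/2)
R(K)*(-56 + 151) = -7*(-56 + 151)/2 = -7/2*95 = -665/2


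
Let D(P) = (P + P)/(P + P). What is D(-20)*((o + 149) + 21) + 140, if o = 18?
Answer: 328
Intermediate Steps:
D(P) = 1 (D(P) = (2*P)/((2*P)) = (2*P)*(1/(2*P)) = 1)
D(-20)*((o + 149) + 21) + 140 = 1*((18 + 149) + 21) + 140 = 1*(167 + 21) + 140 = 1*188 + 140 = 188 + 140 = 328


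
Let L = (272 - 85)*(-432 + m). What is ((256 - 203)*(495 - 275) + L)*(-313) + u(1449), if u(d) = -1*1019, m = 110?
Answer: 15196383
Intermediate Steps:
L = -60214 (L = (272 - 85)*(-432 + 110) = 187*(-322) = -60214)
u(d) = -1019
((256 - 203)*(495 - 275) + L)*(-313) + u(1449) = ((256 - 203)*(495 - 275) - 60214)*(-313) - 1019 = (53*220 - 60214)*(-313) - 1019 = (11660 - 60214)*(-313) - 1019 = -48554*(-313) - 1019 = 15197402 - 1019 = 15196383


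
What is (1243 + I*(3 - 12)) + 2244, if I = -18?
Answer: 3649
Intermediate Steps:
(1243 + I*(3 - 12)) + 2244 = (1243 - 18*(3 - 12)) + 2244 = (1243 - 18*(-9)) + 2244 = (1243 + 162) + 2244 = 1405 + 2244 = 3649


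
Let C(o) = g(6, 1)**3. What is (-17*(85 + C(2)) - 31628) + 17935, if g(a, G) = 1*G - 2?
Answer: -15121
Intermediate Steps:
g(a, G) = -2 + G (g(a, G) = G - 2 = -2 + G)
C(o) = -1 (C(o) = (-2 + 1)**3 = (-1)**3 = -1)
(-17*(85 + C(2)) - 31628) + 17935 = (-17*(85 - 1) - 31628) + 17935 = (-17*84 - 31628) + 17935 = (-1428 - 31628) + 17935 = -33056 + 17935 = -15121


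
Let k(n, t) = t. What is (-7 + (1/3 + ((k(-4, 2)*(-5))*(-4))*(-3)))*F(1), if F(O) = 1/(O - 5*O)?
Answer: 95/3 ≈ 31.667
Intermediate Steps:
F(O) = -1/(4*O) (F(O) = 1/(-4*O) = -1/(4*O))
(-7 + (1/3 + ((k(-4, 2)*(-5))*(-4))*(-3)))*F(1) = (-7 + (1/3 + ((2*(-5))*(-4))*(-3)))*(-¼/1) = (-7 + (⅓ - 10*(-4)*(-3)))*(-¼*1) = (-7 + (⅓ + 40*(-3)))*(-¼) = (-7 + (⅓ - 120))*(-¼) = (-7 - 359/3)*(-¼) = -380/3*(-¼) = 95/3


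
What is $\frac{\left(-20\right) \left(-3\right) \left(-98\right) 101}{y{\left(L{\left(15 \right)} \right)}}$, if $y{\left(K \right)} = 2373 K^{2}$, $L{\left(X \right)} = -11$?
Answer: $- \frac{28280}{13673} \approx -2.0683$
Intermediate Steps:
$\frac{\left(-20\right) \left(-3\right) \left(-98\right) 101}{y{\left(L{\left(15 \right)} \right)}} = \frac{\left(-20\right) \left(-3\right) \left(-98\right) 101}{2373 \left(-11\right)^{2}} = \frac{60 \left(-98\right) 101}{2373 \cdot 121} = \frac{\left(-5880\right) 101}{287133} = \left(-593880\right) \frac{1}{287133} = - \frac{28280}{13673}$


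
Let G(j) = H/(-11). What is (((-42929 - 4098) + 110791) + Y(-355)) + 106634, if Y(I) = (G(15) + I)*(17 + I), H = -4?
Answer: 3192916/11 ≈ 2.9027e+5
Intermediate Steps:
G(j) = 4/11 (G(j) = -4/(-11) = -4*(-1/11) = 4/11)
Y(I) = (17 + I)*(4/11 + I) (Y(I) = (4/11 + I)*(17 + I) = (17 + I)*(4/11 + I))
(((-42929 - 4098) + 110791) + Y(-355)) + 106634 = (((-42929 - 4098) + 110791) + (68/11 + (-355)² + (191/11)*(-355))) + 106634 = ((-47027 + 110791) + (68/11 + 126025 - 67805/11)) + 106634 = (63764 + 1318538/11) + 106634 = 2019942/11 + 106634 = 3192916/11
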